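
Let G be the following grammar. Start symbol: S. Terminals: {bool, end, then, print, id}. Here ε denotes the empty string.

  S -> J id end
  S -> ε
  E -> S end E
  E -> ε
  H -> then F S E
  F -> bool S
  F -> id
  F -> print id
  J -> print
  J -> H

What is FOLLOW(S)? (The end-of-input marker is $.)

FIRST(H) = {then}
FIRST(F) = {bool, id, print}
FIRST(J) = {print, then}  (via H)
FIRST(S) = {ε, print, then}  (via J id end)
FIRST(E) = {ε, end, print, then}  (via S end E)
FOLLOW(S) includes $ since S is the start symbol.
FOLLOW(J): in S->J id end, J is followed by id end with FIRST {id}. Thus FOLLOW(J) = {id}.
FOLLOW(H): in J->H, the suffix after H is empty, so FOLLOW(H) ⊇ FOLLOW(J) = {id}. Thus FOLLOW(H) = {id}.
FOLLOW(E): in E->S end E, the suffix after E is empty (adds nothing new); in H->then F S E, the suffix after E is empty, so FOLLOW(E) ⊇ FOLLOW(H) = {id}. Thus FOLLOW(E) = {id}.
FOLLOW(F): in H->then F S E, F is followed by S E with FIRST {ε, end, print, then}; in H->then F S E, the suffix after F is nullable, so FOLLOW(F) ⊇ FOLLOW(H) = {id}. Thus FOLLOW(F) = {end, id, print, then}.
FOLLOW(S): in E->S end E, S is followed by end E with FIRST {end}; in H->then F S E, S is followed by E with FIRST {ε, end, print, then}; in H->then F S E, the suffix after S is nullable, so FOLLOW(S) ⊇ FOLLOW(H) = {id}; in F->bool S, the suffix after S is empty, so FOLLOW(S) ⊇ FOLLOW(F) = {end, id, print, then}. Thus FOLLOW(S) = {$, end, id, print, then}.

{$, end, id, print, then}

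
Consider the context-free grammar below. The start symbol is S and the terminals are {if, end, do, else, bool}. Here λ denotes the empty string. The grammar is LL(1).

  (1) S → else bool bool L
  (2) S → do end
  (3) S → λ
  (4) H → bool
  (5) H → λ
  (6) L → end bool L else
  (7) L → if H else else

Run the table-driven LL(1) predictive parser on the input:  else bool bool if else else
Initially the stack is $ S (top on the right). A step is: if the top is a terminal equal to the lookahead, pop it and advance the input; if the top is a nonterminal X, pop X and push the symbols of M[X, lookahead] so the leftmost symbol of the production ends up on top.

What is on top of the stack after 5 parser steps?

if

step 1: stack=$ S  input=else bool bool if else else $  — expand S → else bool bool L
step 2: stack=$ L bool bool else  input=else bool bool if else else $  — match else
step 3: stack=$ L bool bool  input=bool bool if else else $  — match bool
step 4: stack=$ L bool  input=bool if else else $  — match bool
step 5: stack=$ L  input=if else else $  — expand L → if H else else
Stack after step 5: $ else else H if (top = if).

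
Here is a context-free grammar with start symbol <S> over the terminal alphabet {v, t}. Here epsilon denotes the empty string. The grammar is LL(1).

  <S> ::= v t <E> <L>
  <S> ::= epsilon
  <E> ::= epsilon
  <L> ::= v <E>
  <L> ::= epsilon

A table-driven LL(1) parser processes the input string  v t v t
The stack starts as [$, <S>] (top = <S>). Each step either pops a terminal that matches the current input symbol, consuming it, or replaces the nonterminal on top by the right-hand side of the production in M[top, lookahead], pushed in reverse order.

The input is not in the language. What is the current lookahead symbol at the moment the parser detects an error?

step 1: stack=$ <S>  input=v t v t $  — expand <S> ::= v t <E> <L>
step 2: stack=$ <L> <E> t v  input=v t v t $  — match v
step 3: stack=$ <L> <E> t  input=t v t $  — match t
step 4: stack=$ <L> <E>  input=v t $  — expand <E> ::= epsilon
step 5: stack=$ <L>  input=v t $  — expand <L> ::= v <E>
step 6: stack=$ <E> v  input=v t $  — match v
step 7: stack=$ <E>  input=t $  — error: M[<E>, t] is empty

t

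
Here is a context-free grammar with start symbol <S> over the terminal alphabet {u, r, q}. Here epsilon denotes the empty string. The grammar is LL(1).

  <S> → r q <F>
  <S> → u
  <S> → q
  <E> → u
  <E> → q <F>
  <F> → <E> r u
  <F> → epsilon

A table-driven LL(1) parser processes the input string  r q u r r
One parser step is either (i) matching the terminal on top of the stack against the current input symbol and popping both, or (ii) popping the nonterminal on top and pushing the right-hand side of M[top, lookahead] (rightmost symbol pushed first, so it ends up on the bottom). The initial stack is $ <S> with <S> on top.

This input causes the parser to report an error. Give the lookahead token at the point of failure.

r

     Stack      Input        Action
  1  $ <S>      r q u r r $  expand <S> → r q <F>
  2  $ <F> q r  r q u r r $  match r
  3  $ <F> q    q u r r $    match q
  4  $ <F>      u r r $      expand <F> → <E> r u
  5  $ u r <E>  u r r $      expand <E> → u
  6  $ u r u    u r r $      match u
  7  $ u r      r r $        match r
  8  $ u        r $          error: top is terminal u but lookahead is r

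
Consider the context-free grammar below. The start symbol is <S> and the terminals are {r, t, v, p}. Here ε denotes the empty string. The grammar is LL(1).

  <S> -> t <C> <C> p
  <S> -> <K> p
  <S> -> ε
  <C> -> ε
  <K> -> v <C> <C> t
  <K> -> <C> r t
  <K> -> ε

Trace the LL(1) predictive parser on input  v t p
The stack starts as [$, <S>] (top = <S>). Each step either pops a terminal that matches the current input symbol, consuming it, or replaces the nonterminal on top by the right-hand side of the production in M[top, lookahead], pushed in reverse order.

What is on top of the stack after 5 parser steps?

     Stack            Input    Action
  1  $ <S>            v t p $  expand <S> -> <K> p
  2  $ p <K>          v t p $  expand <K> -> v <C> <C> t
  3  $ p t <C> <C> v  v t p $  match v
  4  $ p t <C> <C>    t p $    expand <C> -> ε
  5  $ p t <C>        t p $    expand <C> -> ε
Stack after step 5: $ p t (top = t).

t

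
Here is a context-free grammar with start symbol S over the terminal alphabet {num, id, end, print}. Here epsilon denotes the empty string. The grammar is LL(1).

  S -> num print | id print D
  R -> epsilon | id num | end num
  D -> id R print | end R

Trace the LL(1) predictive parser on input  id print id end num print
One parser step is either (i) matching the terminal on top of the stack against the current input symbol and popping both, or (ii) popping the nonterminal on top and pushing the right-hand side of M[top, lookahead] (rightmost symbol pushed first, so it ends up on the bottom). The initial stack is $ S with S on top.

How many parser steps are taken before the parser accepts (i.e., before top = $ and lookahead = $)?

step 1: stack=$ S  input=id print id end num print $  — expand S -> id print D
step 2: stack=$ D print id  input=id print id end num print $  — match id
step 3: stack=$ D print  input=print id end num print $  — match print
step 4: stack=$ D  input=id end num print $  — expand D -> id R print
step 5: stack=$ print R id  input=id end num print $  — match id
step 6: stack=$ print R  input=end num print $  — expand R -> end num
step 7: stack=$ print num end  input=end num print $  — match end
step 8: stack=$ print num  input=num print $  — match num
step 9: stack=$ print  input=print $  — match print
Accept reached after 9 steps.

9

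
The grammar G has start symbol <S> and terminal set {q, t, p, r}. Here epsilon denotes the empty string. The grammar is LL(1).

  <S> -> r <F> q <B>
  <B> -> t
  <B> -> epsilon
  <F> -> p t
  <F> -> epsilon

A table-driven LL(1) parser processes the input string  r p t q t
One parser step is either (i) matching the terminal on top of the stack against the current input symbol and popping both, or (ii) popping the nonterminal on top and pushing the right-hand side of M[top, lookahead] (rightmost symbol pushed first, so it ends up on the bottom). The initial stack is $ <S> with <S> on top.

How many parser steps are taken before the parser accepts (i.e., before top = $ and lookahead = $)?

8

step 1: stack=$ <S>  input=r p t q t $  — expand <S> -> r <F> q <B>
step 2: stack=$ <B> q <F> r  input=r p t q t $  — match r
step 3: stack=$ <B> q <F>  input=p t q t $  — expand <F> -> p t
step 4: stack=$ <B> q t p  input=p t q t $  — match p
step 5: stack=$ <B> q t  input=t q t $  — match t
step 6: stack=$ <B> q  input=q t $  — match q
step 7: stack=$ <B>  input=t $  — expand <B> -> t
step 8: stack=$ t  input=t $  — match t
Accept reached after 8 steps.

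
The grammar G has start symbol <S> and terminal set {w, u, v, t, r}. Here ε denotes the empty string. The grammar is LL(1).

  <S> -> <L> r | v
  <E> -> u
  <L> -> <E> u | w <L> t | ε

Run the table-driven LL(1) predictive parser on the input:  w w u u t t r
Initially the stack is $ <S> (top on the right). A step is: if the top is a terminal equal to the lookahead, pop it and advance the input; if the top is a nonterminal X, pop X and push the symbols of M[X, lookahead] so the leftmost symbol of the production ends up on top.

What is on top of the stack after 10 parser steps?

t

      Stack          Input            Action
   1  $ <S>          w w u u t t r $  expand <S> -> <L> r
   2  $ r <L>        w w u u t t r $  expand <L> -> w <L> t
   3  $ r t <L> w    w w u u t t r $  match w
   4  $ r t <L>      w u u t t r $    expand <L> -> w <L> t
   5  $ r t t <L> w  w u u t t r $    match w
   6  $ r t t <L>    u u t t r $      expand <L> -> <E> u
   7  $ r t t u <E>  u u t t r $      expand <E> -> u
   8  $ r t t u u    u u t t r $      match u
   9  $ r t t u      u t t r $        match u
  10  $ r t t        t t r $          match t
Stack after step 10: $ r t (top = t).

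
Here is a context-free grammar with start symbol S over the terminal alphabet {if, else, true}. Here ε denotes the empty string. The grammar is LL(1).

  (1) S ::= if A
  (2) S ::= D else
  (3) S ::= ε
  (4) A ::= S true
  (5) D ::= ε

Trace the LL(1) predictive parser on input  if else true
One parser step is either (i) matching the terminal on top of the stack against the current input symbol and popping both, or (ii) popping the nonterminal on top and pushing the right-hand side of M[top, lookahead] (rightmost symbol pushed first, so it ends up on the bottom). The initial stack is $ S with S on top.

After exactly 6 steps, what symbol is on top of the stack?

     Stack          Input           Action
  1  $ S            if else true $  expand S ::= if A
  2  $ A if         if else true $  match if
  3  $ A            else true $     expand A ::= S true
  4  $ true S       else true $     expand S ::= D else
  5  $ true else D  else true $     expand D ::= ε
  6  $ true else    else true $     match else
Stack after step 6: $ true (top = true).

true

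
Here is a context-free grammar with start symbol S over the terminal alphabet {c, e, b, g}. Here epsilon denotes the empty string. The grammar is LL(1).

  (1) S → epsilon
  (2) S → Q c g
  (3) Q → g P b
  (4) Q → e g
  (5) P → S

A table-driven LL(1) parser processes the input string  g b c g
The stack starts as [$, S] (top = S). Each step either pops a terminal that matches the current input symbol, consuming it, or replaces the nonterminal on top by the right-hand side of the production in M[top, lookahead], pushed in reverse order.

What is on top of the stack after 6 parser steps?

     Stack        Input      Action
  1  $ S          g b c g $  expand S → Q c g
  2  $ g c Q      g b c g $  expand Q → g P b
  3  $ g c b P g  g b c g $  match g
  4  $ g c b P    b c g $    expand P → S
  5  $ g c b S    b c g $    expand S → epsilon
  6  $ g c b      b c g $    match b
Stack after step 6: $ g c (top = c).

c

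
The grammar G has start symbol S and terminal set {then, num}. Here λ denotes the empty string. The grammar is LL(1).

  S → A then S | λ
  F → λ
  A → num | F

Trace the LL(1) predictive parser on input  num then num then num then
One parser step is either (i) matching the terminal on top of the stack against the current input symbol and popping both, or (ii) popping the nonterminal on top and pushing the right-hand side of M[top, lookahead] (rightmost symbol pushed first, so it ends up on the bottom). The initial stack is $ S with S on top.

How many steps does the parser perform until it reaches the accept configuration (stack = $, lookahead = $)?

step 1: stack=$ S  input=num then num then num then $  — expand S → A then S
step 2: stack=$ S then A  input=num then num then num then $  — expand A → num
step 3: stack=$ S then num  input=num then num then num then $  — match num
step 4: stack=$ S then  input=then num then num then $  — match then
step 5: stack=$ S  input=num then num then $  — expand S → A then S
step 6: stack=$ S then A  input=num then num then $  — expand A → num
step 7: stack=$ S then num  input=num then num then $  — match num
step 8: stack=$ S then  input=then num then $  — match then
step 9: stack=$ S  input=num then $  — expand S → A then S
step 10: stack=$ S then A  input=num then $  — expand A → num
step 11: stack=$ S then num  input=num then $  — match num
step 12: stack=$ S then  input=then $  — match then
step 13: stack=$ S  input=$  — expand S → λ
Accept reached after 13 steps.

13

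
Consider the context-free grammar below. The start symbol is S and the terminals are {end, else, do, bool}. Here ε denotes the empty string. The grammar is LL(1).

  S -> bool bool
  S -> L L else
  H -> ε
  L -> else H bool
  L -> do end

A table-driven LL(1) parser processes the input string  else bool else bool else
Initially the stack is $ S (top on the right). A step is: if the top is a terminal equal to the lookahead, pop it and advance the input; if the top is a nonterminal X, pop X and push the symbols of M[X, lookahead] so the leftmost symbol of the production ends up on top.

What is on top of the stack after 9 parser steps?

else

     Stack                 Input                       Action
  1  $ S                   else bool else bool else $  expand S -> L L else
  2  $ else L L            else bool else bool else $  expand L -> else H bool
  3  $ else L bool H else  else bool else bool else $  match else
  4  $ else L bool H       bool else bool else $       expand H -> ε
  5  $ else L bool         bool else bool else $       match bool
  6  $ else L              else bool else $            expand L -> else H bool
  7  $ else bool H else    else bool else $            match else
  8  $ else bool H         bool else $                 expand H -> ε
  9  $ else bool           bool else $                 match bool
Stack after step 9: $ else (top = else).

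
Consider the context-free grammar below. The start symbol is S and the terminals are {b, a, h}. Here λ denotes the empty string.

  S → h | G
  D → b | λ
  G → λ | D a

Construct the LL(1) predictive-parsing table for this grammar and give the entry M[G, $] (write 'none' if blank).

FIRST(D): from D→b we get {b}; from D→λ we get {λ}. So FIRST(D) = {λ, b}.
FIRST(G): from G→λ we get {λ}; from G→D a we get {a, b}. So FIRST(G) = {λ, a, b}.
FIRST(S): from S→h we get {h}; from S→G we get {λ, a, b}. So FIRST(S) = {λ, a, b, h}.
FOLLOW(S) includes $ since S is the start symbol.
FOLLOW(S): S appears on no right-hand side. Thus FOLLOW(S) = {$}.
FOLLOW(G): in S→G, the suffix after G is empty, so FOLLOW(G) ⊇ FOLLOW(S) = {$}. Thus FOLLOW(G) = {$}.
For G → λ: FIRST(λ) = {λ}, so it goes in M[G, t] for t ∈ {}; since λ ∈ FIRST, also for every t ∈ FOLLOW(G) = {$}.
For G → D a: FIRST(D a) = {a, b}, so it goes in M[G, t] for t ∈ {a, b}.

G → λ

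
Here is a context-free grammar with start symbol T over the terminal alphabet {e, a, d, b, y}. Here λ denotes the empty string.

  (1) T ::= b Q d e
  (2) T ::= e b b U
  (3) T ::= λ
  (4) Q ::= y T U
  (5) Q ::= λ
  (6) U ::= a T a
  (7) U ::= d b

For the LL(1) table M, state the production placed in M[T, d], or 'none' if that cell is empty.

T ::= λ

FIRST(T) = {λ, b, e}
FIRST(Q) = {λ, y}
FIRST(U) = {a, d}
FOLLOW(T) includes $ since T is the start symbol.
FOLLOW(T): in Q::=y T U, T is followed by U with FIRST {a, d}; in U::=a T a, T is followed by a with FIRST {a}. Thus FOLLOW(T) = {$, a, d}.
For T ::= b Q d e: FIRST(b Q d e) = {b}, so it goes in M[T, t] for t ∈ {b}.
For T ::= e b b U: FIRST(e b b U) = {e}, so it goes in M[T, t] for t ∈ {e}.
For T ::= λ: FIRST(λ) = {λ}, so it goes in M[T, t] for t ∈ {}; since λ ∈ FIRST, also for every t ∈ FOLLOW(T) = {$, a, d}.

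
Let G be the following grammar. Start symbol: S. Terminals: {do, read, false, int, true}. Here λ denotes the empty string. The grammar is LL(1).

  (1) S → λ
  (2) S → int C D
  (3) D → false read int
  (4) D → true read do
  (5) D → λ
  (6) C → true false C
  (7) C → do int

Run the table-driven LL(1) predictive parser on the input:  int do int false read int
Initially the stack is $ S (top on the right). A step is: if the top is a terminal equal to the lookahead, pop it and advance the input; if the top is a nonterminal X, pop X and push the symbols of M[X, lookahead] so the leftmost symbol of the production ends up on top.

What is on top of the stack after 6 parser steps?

false

step 1: stack=$ S  input=int do int false read int $  — expand S → int C D
step 2: stack=$ D C int  input=int do int false read int $  — match int
step 3: stack=$ D C  input=do int false read int $  — expand C → do int
step 4: stack=$ D int do  input=do int false read int $  — match do
step 5: stack=$ D int  input=int false read int $  — match int
step 6: stack=$ D  input=false read int $  — expand D → false read int
Stack after step 6: $ int read false (top = false).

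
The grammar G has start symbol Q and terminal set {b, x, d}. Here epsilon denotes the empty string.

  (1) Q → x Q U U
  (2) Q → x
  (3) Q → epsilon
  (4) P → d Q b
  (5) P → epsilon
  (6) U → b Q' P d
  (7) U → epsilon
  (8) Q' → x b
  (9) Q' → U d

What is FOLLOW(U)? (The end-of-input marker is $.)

FIRST(Q): from Q→x Q U U we get {x}; from Q→x we get {x}; from Q→epsilon we get {epsilon}. So FIRST(Q) = {epsilon, x}.
FIRST(P): from P→d Q b we get {d}; from P→epsilon we get {epsilon}. So FIRST(P) = {epsilon, d}.
FIRST(U): from U→b Q' P d we get {b}; from U→epsilon we get {epsilon}. So FIRST(U) = {epsilon, b}.
FIRST(Q'): from Q'→x b we get {x}; from Q'→U d we get {b, d}. So FIRST(Q') = {b, d, x}.
FOLLOW(Q) includes $ since Q is the start symbol.
FOLLOW(Q): in Q→x Q U U, Q is followed by U U with FIRST {epsilon, b}; in Q→x Q U U, the suffix after Q is nullable (adds nothing new); in P→d Q b, Q is followed by b with FIRST {b}. Thus FOLLOW(Q) = {$, b}.
FOLLOW(P): in U→b Q' P d, P is followed by d with FIRST {d}. Thus FOLLOW(P) = {d}.
FOLLOW(U): in Q→x Q U U (occurrence 1), U is followed by U with FIRST {epsilon, b}; in Q→x Q U U (occurrence 1), the suffix after U is nullable, so FOLLOW(U) ⊇ FOLLOW(Q) = {$, b}; in Q→x Q U U (occurrence 2), the suffix after U is empty, so FOLLOW(U) ⊇ FOLLOW(Q) = {$, b}; in Q'→U d, U is followed by d with FIRST {d}. Thus FOLLOW(U) = {$, b, d}.
FOLLOW(Q'): in U→b Q' P d, Q' is followed by P d with FIRST {d}. Thus FOLLOW(Q') = {d}.

{$, b, d}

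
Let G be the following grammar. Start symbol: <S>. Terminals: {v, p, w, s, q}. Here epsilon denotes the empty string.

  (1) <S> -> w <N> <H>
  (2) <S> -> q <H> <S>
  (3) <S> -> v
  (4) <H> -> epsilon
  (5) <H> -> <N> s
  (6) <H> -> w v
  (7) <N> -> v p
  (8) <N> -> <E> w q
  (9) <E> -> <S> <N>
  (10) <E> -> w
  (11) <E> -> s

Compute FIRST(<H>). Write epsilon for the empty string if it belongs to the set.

{epsilon, q, s, v, w}

FIRST(<S>): from <S>->w <N> <H> we get {w}; from <S>->q <H> <S> we get {q}; from <S>->v we get {v}. So FIRST(<S>) = {q, v, w}.
FIRST(<E>): from <E>-><S> <N> we get {q, v, w}; from <E>->w we get {w}; from <E>->s we get {s}. So FIRST(<E>) = {q, s, v, w}.
FIRST(<N>): from <N>->v p we get {v}; from <N>-><E> w q we get {q, s, v, w}. So FIRST(<N>) = {q, s, v, w}.
FIRST(<H>): from <H>->epsilon we get {epsilon}; from <H>-><N> s we get {q, s, v, w}; from <H>->w v we get {w}. So FIRST(<H>) = {epsilon, q, s, v, w}.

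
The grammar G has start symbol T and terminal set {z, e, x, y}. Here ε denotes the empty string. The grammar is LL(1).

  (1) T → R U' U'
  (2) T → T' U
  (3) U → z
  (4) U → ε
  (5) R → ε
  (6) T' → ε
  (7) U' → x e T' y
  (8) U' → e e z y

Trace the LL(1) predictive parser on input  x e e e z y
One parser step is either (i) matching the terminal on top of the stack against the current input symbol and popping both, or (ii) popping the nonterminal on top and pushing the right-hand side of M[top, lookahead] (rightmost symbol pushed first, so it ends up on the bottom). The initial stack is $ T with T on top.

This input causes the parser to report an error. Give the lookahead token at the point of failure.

e

     Stack          Input          Action
  1  $ T            x e e e z y $  expand T → R U' U'
  2  $ U' U' R      x e e e z y $  expand R → ε
  3  $ U' U'        x e e e z y $  expand U' → x e T' y
  4  $ U' y T' e x  x e e e z y $  match x
  5  $ U' y T' e    e e e z y $    match e
  6  $ U' y T'      e e z y $      error: M[T', e] is empty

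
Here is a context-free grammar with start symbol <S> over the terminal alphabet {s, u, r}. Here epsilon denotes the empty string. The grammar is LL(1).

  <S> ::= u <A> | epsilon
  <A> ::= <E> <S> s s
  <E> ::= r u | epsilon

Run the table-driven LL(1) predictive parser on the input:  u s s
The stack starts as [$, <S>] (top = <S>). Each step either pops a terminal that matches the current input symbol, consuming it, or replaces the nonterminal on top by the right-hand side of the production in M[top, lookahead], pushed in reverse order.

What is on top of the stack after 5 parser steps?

     Stack          Input    Action
  1  $ <S>          u s s $  expand <S> ::= u <A>
  2  $ <A> u        u s s $  match u
  3  $ <A>          s s $    expand <A> ::= <E> <S> s s
  4  $ s s <S> <E>  s s $    expand <E> ::= epsilon
  5  $ s s <S>      s s $    expand <S> ::= epsilon
Stack after step 5: $ s s (top = s).

s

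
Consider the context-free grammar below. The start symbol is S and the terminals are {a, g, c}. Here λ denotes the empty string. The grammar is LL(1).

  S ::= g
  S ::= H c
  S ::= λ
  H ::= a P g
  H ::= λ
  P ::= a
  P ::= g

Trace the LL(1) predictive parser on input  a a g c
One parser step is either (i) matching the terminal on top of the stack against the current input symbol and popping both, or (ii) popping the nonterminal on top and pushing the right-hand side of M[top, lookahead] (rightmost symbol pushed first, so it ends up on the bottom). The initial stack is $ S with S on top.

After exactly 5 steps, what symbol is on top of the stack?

step 1: stack=$ S  input=a a g c $  — expand S ::= H c
step 2: stack=$ c H  input=a a g c $  — expand H ::= a P g
step 3: stack=$ c g P a  input=a a g c $  — match a
step 4: stack=$ c g P  input=a g c $  — expand P ::= a
step 5: stack=$ c g a  input=a g c $  — match a
Stack after step 5: $ c g (top = g).

g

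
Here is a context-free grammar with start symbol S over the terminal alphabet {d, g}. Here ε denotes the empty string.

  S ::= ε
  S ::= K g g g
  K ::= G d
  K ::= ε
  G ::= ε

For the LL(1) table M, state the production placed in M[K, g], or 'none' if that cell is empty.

K ::= ε

FIRST(G): from G::=ε we get {ε}. So FIRST(G) = {ε}.
FIRST(K): from K::=G d we get {d}; from K::=ε we get {ε}. So FIRST(K) = {ε, d}.
FIRST(S): from S::=ε we get {ε}; from S::=K g g g we get {d, g}. So FIRST(S) = {ε, d, g}.
FOLLOW(S) includes $ since S is the start symbol.
FOLLOW(K): in S::=K g g g, K is followed by g g g with FIRST {g}. Thus FOLLOW(K) = {g}.
For K ::= G d: FIRST(G d) = {d}, so it goes in M[K, t] for t ∈ {d}.
For K ::= ε: FIRST(ε) = {ε}, so it goes in M[K, t] for t ∈ {}; since ε ∈ FIRST, also for every t ∈ FOLLOW(K) = {g}.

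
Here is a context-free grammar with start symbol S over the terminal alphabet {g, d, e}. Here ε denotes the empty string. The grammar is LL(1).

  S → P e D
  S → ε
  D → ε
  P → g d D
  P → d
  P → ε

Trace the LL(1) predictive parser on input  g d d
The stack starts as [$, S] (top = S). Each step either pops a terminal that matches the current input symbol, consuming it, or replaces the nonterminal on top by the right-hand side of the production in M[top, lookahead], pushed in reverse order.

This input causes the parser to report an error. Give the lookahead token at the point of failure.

step 1: stack=$ S  input=g d d $  — expand S → P e D
step 2: stack=$ D e P  input=g d d $  — expand P → g d D
step 3: stack=$ D e D d g  input=g d d $  — match g
step 4: stack=$ D e D d  input=d d $  — match d
step 5: stack=$ D e D  input=d $  — error: M[D, d] is empty

d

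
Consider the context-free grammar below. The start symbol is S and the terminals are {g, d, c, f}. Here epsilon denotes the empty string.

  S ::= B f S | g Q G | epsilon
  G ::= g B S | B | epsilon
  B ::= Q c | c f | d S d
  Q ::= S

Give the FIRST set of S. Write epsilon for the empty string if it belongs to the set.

{epsilon, c, d, g}

FIRST(S): from S::=B f S we get {c, d, g}; from S::=g Q G we get {g}; from S::=epsilon we get {epsilon}. So FIRST(S) = {epsilon, c, d, g}.
FIRST(Q): from Q::=S we get {epsilon, c, d, g}. So FIRST(Q) = {epsilon, c, d, g}.
FIRST(B): from B::=Q c we get {c, d, g}; from B::=c f we get {c}; from B::=d S d we get {d}. So FIRST(B) = {c, d, g}.
FIRST(G): from G::=g B S we get {g}; from G::=B we get {c, d, g}; from G::=epsilon we get {epsilon}. So FIRST(G) = {epsilon, c, d, g}.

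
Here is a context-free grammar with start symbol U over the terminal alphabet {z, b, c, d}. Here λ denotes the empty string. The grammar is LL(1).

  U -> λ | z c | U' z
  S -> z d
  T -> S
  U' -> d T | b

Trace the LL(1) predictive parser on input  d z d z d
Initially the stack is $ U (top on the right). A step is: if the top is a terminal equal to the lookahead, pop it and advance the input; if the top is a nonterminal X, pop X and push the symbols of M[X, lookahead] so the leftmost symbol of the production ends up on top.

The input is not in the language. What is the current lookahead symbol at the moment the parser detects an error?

d

step 1: stack=$ U  input=d z d z d $  — expand U -> U' z
step 2: stack=$ z U'  input=d z d z d $  — expand U' -> d T
step 3: stack=$ z T d  input=d z d z d $  — match d
step 4: stack=$ z T  input=z d z d $  — expand T -> S
step 5: stack=$ z S  input=z d z d $  — expand S -> z d
step 6: stack=$ z d z  input=z d z d $  — match z
step 7: stack=$ z d  input=d z d $  — match d
step 8: stack=$ z  input=z d $  — match z
step 9: stack=$  input=d $  — error: stack empty but input remains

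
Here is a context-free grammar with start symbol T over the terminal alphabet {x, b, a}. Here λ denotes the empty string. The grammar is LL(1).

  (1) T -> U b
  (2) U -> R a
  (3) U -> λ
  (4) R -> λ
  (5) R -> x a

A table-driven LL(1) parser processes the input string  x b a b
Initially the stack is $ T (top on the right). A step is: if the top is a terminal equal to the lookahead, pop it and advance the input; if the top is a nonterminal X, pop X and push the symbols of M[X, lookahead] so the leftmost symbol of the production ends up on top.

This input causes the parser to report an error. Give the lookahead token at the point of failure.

step 1: stack=$ T  input=x b a b $  — expand T -> U b
step 2: stack=$ b U  input=x b a b $  — expand U -> R a
step 3: stack=$ b a R  input=x b a b $  — expand R -> x a
step 4: stack=$ b a a x  input=x b a b $  — match x
step 5: stack=$ b a a  input=b a b $  — error: top is terminal a but lookahead is b

b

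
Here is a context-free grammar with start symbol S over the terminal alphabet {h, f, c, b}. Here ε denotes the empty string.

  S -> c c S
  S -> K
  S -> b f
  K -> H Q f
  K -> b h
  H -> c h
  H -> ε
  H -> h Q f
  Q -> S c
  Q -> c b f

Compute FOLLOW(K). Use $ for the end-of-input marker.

FIRST(H): from H->c h we get {c}; from H->ε we get {ε}; from H->h Q f we get {h}. So FIRST(H) = {ε, c, h}.
FIRST(S): from S->c c S we get {c}; from S->K we get {b, c, h}; from S->b f we get {b}. So FIRST(S) = {b, c, h}.
FIRST(Q): from Q->S c we get {b, c, h}; from Q->c b f we get {c}. So FIRST(Q) = {b, c, h}.
FIRST(K): from K->H Q f we get {b, c, h}; from K->b h we get {b}. So FIRST(K) = {b, c, h}.
FOLLOW(S) includes $ since S is the start symbol.
FOLLOW(S): in S->c c S, the suffix after S is empty (adds nothing new); in Q->S c, S is followed by c with FIRST {c}. Thus FOLLOW(S) = {$, c}.
FOLLOW(K): in S->K, the suffix after K is empty, so FOLLOW(K) ⊇ FOLLOW(S) = {$, c}. Thus FOLLOW(K) = {$, c}.
FOLLOW(H): in K->H Q f, H is followed by Q f with FIRST {b, c, h}. Thus FOLLOW(H) = {b, c, h}.
FOLLOW(Q): in K->H Q f, Q is followed by f with FIRST {f}; in H->h Q f, Q is followed by f with FIRST {f}. Thus FOLLOW(Q) = {f}.

{$, c}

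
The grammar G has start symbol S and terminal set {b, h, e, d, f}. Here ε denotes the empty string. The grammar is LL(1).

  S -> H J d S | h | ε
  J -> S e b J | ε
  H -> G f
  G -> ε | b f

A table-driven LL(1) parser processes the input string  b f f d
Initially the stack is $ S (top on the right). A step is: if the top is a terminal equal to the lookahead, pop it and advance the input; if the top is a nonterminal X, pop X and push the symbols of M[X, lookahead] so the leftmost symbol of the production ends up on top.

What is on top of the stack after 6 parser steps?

     Stack          Input      Action
  1  $ S            b f f d $  expand S -> H J d S
  2  $ S d J H      b f f d $  expand H -> G f
  3  $ S d J f G    b f f d $  expand G -> b f
  4  $ S d J f f b  b f f d $  match b
  5  $ S d J f f    f f d $    match f
  6  $ S d J f      f d $      match f
Stack after step 6: $ S d J (top = J).

J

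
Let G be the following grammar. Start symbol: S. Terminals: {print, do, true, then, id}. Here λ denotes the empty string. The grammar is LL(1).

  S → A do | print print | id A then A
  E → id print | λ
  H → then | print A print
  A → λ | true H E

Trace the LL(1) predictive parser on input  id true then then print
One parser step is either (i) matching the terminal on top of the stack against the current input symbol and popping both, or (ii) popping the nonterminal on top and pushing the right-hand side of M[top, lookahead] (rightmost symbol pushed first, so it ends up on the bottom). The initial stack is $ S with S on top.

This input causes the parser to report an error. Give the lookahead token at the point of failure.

      Stack              Input                      Action
   1  $ S                id true then then print $  expand S → id A then A
   2  $ A then A id      id true then then print $  match id
   3  $ A then A         true then then print $     expand A → true H E
   4  $ A then E H true  true then then print $     match true
   5  $ A then E H       then then print $          expand H → then
   6  $ A then E then    then then print $          match then
   7  $ A then E         then print $               expand E → λ
   8  $ A then           then print $               match then
   9  $ A                print $                    expand A → λ
  10  $                  print $                    error: stack empty but input remains

print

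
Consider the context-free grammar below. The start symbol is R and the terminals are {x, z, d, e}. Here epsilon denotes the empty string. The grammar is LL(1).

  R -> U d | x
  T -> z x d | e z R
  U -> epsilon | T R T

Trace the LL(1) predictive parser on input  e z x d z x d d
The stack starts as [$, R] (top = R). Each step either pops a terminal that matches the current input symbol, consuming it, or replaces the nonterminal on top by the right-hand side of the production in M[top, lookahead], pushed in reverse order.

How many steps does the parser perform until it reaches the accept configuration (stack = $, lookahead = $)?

15

      Stack          Input              Action
   1  $ R            e z x d z x d d $  expand R -> U d
   2  $ d U          e z x d z x d d $  expand U -> T R T
   3  $ d T R T      e z x d z x d d $  expand T -> e z R
   4  $ d T R R z e  e z x d z x d d $  match e
   5  $ d T R R z    z x d z x d d $    match z
   6  $ d T R R      x d z x d d $      expand R -> x
   7  $ d T R x      x d z x d d $      match x
   8  $ d T R        d z x d d $        expand R -> U d
   9  $ d T d U      d z x d d $        expand U -> epsilon
  10  $ d T d        d z x d d $        match d
  11  $ d T          z x d d $          expand T -> z x d
  12  $ d d x z      z x d d $          match z
  13  $ d d x        x d d $            match x
  14  $ d d          d d $              match d
  15  $ d            d $                match d
Accept reached after 15 steps.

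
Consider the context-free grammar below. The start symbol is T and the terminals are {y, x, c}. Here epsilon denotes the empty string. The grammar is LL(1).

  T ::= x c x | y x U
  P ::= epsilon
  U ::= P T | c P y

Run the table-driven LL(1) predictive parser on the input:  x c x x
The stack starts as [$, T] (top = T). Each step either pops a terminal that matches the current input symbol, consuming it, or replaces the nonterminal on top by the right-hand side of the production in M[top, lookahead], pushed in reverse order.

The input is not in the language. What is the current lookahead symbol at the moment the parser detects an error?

step 1: stack=$ T  input=x c x x $  — expand T ::= x c x
step 2: stack=$ x c x  input=x c x x $  — match x
step 3: stack=$ x c  input=c x x $  — match c
step 4: stack=$ x  input=x x $  — match x
step 5: stack=$  input=x $  — error: stack empty but input remains

x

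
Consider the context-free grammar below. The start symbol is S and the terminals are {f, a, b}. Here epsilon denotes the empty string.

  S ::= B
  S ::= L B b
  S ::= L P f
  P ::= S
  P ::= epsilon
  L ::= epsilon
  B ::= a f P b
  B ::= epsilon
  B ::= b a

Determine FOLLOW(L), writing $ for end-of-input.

FIRST(L) = {epsilon}
FIRST(B) = {epsilon, a, b}
FIRST(S) = {epsilon, a, b, f}  (via B, L B b, L P f)
FIRST(P) = {epsilon, a, b, f}  (via S)
FOLLOW(S) includes $ since S is the start symbol.
FOLLOW(P): in S::=L P f, P is followed by f with FIRST {f}; in B::=a f P b, P is followed by b with FIRST {b}. Thus FOLLOW(P) = {b, f}.
FOLLOW(S): in P::=S, the suffix after S is empty, so FOLLOW(S) ⊇ FOLLOW(P) = {b, f}. Thus FOLLOW(S) = {$, b, f}.
FOLLOW(L): in S::=L B b, L is followed by B b with FIRST {a, b}; in S::=L P f, L is followed by P f with FIRST {a, b, f}. Thus FOLLOW(L) = {a, b, f}.
FOLLOW(B): in S::=B, the suffix after B is empty, so FOLLOW(B) ⊇ FOLLOW(S) = {$, b, f}; in S::=L B b, B is followed by b with FIRST {b}. Thus FOLLOW(B) = {$, b, f}.

{a, b, f}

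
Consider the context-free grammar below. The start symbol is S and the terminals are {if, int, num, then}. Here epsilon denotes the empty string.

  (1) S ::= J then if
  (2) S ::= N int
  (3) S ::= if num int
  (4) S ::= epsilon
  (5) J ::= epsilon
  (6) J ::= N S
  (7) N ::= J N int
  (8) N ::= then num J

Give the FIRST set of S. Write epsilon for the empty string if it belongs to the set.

{epsilon, if, then}

FIRST(S): from S::=J then if we get {then}; from S::=N int we get {then}; from S::=if num int we get {if}; from S::=epsilon we get {epsilon}. So FIRST(S) = {epsilon, if, then}.
FIRST(J): from J::=epsilon we get {epsilon}; from J::=N S we get {then}. So FIRST(J) = {epsilon, then}.
FIRST(N): from N::=J N int we get {then}; from N::=then num J we get {then}. So FIRST(N) = {then}.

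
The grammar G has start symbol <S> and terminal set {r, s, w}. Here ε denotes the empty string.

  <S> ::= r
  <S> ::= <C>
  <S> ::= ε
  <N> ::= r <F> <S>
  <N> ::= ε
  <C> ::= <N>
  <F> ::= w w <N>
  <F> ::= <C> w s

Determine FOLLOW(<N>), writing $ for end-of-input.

{$, r, w}

FIRST(<N>) = {ε, r}
FIRST(<C>) = {ε, r}  (via <N>)
FIRST(<S>) = {ε, r}  (via <C>)
FIRST(<F>) = {r, w}  (via <C> w s)
FOLLOW(<S>) includes $ since <S> is the start symbol.
FOLLOW(<S>): in <N>::=r <F> <S>, the suffix after <S> is empty, so FOLLOW(<S>) ⊇ FOLLOW(<N>) = {$, r, w}. Thus FOLLOW(<S>) = {$, r, w}.
FOLLOW(<C>): in <S>::=<C>, the suffix after <C> is empty, so FOLLOW(<C>) ⊇ FOLLOW(<S>) = {$, r, w}; in <F>::=<C> w s, <C> is followed by w s with FIRST {w}. Thus FOLLOW(<C>) = {$, r, w}.
FOLLOW(<N>): in <C>::=<N>, the suffix after <N> is empty, so FOLLOW(<N>) ⊇ FOLLOW(<C>) = {$, r, w}; in <F>::=w w <N>, the suffix after <N> is empty, so FOLLOW(<N>) ⊇ FOLLOW(<F>) = {$, r, w}. Thus FOLLOW(<N>) = {$, r, w}.
FOLLOW(<F>): in <N>::=r <F> <S>, <F> is followed by <S> with FIRST {ε, r}; in <N>::=r <F> <S>, the suffix after <F> is nullable, so FOLLOW(<F>) ⊇ FOLLOW(<N>) = {$, r, w}. Thus FOLLOW(<F>) = {$, r, w}.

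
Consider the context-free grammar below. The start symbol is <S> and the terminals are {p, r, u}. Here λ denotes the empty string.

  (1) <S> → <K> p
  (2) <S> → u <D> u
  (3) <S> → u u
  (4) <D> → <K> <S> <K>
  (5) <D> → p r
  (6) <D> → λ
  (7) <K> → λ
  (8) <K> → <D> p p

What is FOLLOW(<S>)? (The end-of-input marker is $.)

FIRST(<S>): from <S>→<K> p we get {p, u}; from <S>→u <D> u we get {u}; from <S>→u u we get {u}. So FIRST(<S>) = {p, u}.
FIRST(<D>): from <D>→<K> <S> <K> we get {p, u}; from <D>→p r we get {p}; from <D>→λ we get {λ}. So FIRST(<D>) = {λ, p, u}.
FIRST(<K>): from <K>→λ we get {λ}; from <K>→<D> p p we get {p, u}. So FIRST(<K>) = {λ, p, u}.
FOLLOW(<S>) includes $ since <S> is the start symbol.
FOLLOW(<D>): in <S>→u <D> u, <D> is followed by u with FIRST {u}; in <K>→<D> p p, <D> is followed by p p with FIRST {p}. Thus FOLLOW(<D>) = {p, u}.
FOLLOW(<S>): in <D>→<K> <S> <K>, <S> is followed by <K> with FIRST {λ, p, u}; in <D>→<K> <S> <K>, the suffix after <S> is nullable, so FOLLOW(<S>) ⊇ FOLLOW(<D>) = {p, u}. Thus FOLLOW(<S>) = {$, p, u}.
FOLLOW(<K>): in <S>→<K> p, <K> is followed by p with FIRST {p}; in <D>→<K> <S> <K> (occurrence 1), <K> is followed by <S> <K> with FIRST {p, u}; in <D>→<K> <S> <K> (occurrence 2), the suffix after <K> is empty, so FOLLOW(<K>) ⊇ FOLLOW(<D>) = {p, u}. Thus FOLLOW(<K>) = {p, u}.

{$, p, u}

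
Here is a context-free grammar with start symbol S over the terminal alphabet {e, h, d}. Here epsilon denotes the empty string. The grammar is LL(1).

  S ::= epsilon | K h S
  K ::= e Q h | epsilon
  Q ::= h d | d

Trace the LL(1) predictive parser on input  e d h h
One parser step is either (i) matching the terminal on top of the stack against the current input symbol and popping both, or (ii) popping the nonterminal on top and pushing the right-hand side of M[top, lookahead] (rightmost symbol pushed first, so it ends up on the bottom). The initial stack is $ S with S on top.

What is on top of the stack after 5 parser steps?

h

     Stack        Input      Action
  1  $ S          e d h h $  expand S ::= K h S
  2  $ S h K      e d h h $  expand K ::= e Q h
  3  $ S h h Q e  e d h h $  match e
  4  $ S h h Q    d h h $    expand Q ::= d
  5  $ S h h d    d h h $    match d
Stack after step 5: $ S h h (top = h).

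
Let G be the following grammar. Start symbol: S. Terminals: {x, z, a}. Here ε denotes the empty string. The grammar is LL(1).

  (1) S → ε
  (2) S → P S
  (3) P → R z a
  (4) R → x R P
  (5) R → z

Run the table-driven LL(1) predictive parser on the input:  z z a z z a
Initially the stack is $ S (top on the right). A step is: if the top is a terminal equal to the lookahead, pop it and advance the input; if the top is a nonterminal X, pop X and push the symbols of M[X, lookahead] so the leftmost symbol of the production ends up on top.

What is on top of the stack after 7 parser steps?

     Stack      Input          Action
  1  $ S        z z a z z a $  expand S → P S
  2  $ S P      z z a z z a $  expand P → R z a
  3  $ S a z R  z z a z z a $  expand R → z
  4  $ S a z z  z z a z z a $  match z
  5  $ S a z    z a z z a $    match z
  6  $ S a      a z z a $      match a
  7  $ S        z z a $        expand S → P S
Stack after step 7: $ S P (top = P).

P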